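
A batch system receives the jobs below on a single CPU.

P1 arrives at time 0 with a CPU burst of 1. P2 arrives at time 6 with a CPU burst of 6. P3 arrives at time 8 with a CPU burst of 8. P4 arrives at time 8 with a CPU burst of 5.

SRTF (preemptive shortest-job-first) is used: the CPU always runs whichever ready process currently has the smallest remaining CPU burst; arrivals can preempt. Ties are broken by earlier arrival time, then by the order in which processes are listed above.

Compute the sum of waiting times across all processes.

13

Gantt: | P1 0-1 | idle 1-6 | P2 6-12 | P4 12-17 | P3 17-25 |
Completion: P1=1  P2=12  P3=25  P4=17
Turnaround (C−A): P1=1  P2=6  P3=17  P4=9
Waiting = turnaround − burst: P1=0, P2=0, P3=9, P4=4
Total waiting = 0 + 0 + 9 + 4 = 13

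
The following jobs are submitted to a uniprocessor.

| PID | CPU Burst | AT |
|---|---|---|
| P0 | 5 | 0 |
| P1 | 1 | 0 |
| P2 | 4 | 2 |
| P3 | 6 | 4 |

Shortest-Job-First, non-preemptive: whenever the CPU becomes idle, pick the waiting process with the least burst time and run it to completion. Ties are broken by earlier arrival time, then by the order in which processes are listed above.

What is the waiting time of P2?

4

Gantt: | P1 0-1 | P0 1-6 | P2 6-10 | P3 10-16 |
Completion: P0=6  P1=1  P2=10  P3=16
Turnaround (C−A): P0=6  P1=1  P2=8  P3=12
Waiting(P2) = turnaround − burst = 8 − 4 = 4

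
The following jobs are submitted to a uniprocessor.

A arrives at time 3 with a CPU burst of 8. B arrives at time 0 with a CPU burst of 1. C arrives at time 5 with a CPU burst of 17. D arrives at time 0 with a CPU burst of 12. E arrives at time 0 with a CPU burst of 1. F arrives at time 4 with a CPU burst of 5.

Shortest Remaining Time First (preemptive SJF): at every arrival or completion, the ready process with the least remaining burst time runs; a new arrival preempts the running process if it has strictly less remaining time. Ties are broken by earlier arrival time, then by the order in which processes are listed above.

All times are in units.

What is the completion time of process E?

Schedule: | B 0-1 | E 1-2 | D 2-3 | A 3-4 | F 4-9 | A 9-16 | D 16-27 | C 27-44 |
Completion: A=16  B=1  C=44  D=27  E=2  F=9
Turnaround (C−A): A=13  B=1  C=39  D=27  E=2  F=5

2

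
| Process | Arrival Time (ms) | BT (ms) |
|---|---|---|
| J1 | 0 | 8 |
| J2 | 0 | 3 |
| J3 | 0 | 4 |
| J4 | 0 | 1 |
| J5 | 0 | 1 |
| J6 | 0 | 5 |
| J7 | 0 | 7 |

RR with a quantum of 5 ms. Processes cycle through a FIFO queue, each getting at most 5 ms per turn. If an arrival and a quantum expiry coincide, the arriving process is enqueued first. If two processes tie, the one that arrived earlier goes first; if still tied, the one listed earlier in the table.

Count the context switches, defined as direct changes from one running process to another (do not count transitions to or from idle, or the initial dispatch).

Schedule: | J1 0-5 | J2 5-8 | J3 8-12 | J4 12-13 | J5 13-14 | J6 14-19 | J7 19-24 | J1 24-27 | J7 27-29 |
Completion: J1=27  J2=8  J3=12  J4=13  J5=14  J6=19  J7=29
Turnaround (C−A): J1=27  J2=8  J3=12  J4=13  J5=14  J6=19  J7=29

8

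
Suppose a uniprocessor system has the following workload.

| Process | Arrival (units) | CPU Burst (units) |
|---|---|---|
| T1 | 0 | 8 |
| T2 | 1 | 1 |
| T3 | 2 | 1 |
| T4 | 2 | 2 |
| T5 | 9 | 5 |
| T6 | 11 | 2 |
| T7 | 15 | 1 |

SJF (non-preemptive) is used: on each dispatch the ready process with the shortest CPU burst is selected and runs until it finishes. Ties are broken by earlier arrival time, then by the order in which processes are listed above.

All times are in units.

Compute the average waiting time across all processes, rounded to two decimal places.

4.57

Schedule: | T1 0-8 | T2 8-9 | T3 9-10 | T4 10-12 | T6 12-14 | T5 14-19 | T7 19-20 |
Completion: T1=8  T2=9  T3=10  T4=12  T5=19  T6=14  T7=20
Turnaround (C−A): T1=8  T2=8  T3=8  T4=10  T5=10  T6=3  T7=5
Waiting times: T1=0, T2=7, T3=7, T4=8, T5=5, T6=1, T7=4
Average waiting = (0+7+7+8+5+1+4) / 7 = 32/7 = 4.57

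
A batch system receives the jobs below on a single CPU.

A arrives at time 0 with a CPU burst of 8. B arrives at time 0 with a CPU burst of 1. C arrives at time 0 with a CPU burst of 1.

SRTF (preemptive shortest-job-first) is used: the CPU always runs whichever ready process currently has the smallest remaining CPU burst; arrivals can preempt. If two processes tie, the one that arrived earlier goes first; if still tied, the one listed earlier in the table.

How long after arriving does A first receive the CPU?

Gantt: | B 0-1 | C 1-2 | A 2-10 |
Completion: A=10  B=1  C=2
Response(A) = first start − arrival = 2 − 0 = 2

2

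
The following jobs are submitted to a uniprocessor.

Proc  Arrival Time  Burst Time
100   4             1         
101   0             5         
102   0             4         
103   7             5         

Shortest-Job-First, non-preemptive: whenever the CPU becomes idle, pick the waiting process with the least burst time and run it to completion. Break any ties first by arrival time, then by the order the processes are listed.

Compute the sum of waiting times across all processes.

Timeline: | 102 0-4 | 100 4-5 | 101 5-10 | 103 10-15 |
Completion: 100=5  101=10  102=4  103=15
Turnaround (C−A): 100=1  101=10  102=4  103=8
Waiting = turnaround − burst: 100=0, 101=5, 102=0, 103=3
Total waiting = 0 + 5 + 0 + 3 = 8

8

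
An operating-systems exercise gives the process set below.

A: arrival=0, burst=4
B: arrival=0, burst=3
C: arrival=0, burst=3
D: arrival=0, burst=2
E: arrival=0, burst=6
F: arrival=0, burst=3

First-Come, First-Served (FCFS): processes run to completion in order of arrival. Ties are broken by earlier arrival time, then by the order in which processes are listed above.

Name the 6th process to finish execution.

Schedule: | A 0-4 | B 4-7 | C 7-10 | D 10-12 | E 12-18 | F 18-21 |
Completion: A=4  B=7  C=10  D=12  E=18  F=21
Turnaround (C−A): A=4  B=7  C=10  D=12  E=18  F=21
Finish order: A → B → C → D → E → F

F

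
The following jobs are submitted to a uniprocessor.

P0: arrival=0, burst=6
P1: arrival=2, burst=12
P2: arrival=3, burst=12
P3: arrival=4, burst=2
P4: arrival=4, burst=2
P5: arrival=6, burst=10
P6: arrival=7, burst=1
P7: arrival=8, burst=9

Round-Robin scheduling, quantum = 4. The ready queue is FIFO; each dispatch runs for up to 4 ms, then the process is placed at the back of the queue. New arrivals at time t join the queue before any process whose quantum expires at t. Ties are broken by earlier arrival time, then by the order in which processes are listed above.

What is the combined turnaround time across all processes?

242

Timeline: | P0 0-4 | P1 4-8 | P2 8-12 | P3 12-14 | P4 14-16 | P0 16-18 | P5 18-22 | P6 22-23 | P7 23-27 | P1 27-31 | P2 31-35 | P5 35-39 | P7 39-43 | P1 43-47 | P2 47-51 | P5 51-53 | P7 53-54 |
Completion: P0=18  P1=47  P2=51  P3=14  P4=16  P5=53  P6=23  P7=54
Turnaround = completion − arrival: P0=18, P1=45, P2=48, P3=10, P4=12, P5=47, P6=16, P7=46
Total turnaround = 18 + 45 + 48 + 10 + 12 + 47 + 16 + 46 = 242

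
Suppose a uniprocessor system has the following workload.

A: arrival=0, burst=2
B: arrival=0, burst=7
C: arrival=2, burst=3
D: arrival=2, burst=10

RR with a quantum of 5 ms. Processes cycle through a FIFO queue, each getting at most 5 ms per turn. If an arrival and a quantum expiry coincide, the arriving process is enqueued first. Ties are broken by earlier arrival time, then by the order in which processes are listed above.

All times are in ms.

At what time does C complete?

10

Gantt: | A 0-2 | B 2-7 | C 7-10 | D 10-15 | B 15-17 | D 17-22 |
Completion: A=2  B=17  C=10  D=22
Turnaround (C−A): A=2  B=17  C=8  D=20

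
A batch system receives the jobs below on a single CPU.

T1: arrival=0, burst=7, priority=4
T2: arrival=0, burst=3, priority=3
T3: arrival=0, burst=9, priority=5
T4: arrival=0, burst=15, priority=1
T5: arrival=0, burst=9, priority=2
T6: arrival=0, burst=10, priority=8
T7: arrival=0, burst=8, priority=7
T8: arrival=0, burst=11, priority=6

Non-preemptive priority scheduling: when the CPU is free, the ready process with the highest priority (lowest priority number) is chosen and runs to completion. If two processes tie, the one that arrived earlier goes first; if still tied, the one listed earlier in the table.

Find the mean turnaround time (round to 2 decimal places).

Timeline: | T4 0-15 | T5 15-24 | T2 24-27 | T1 27-34 | T3 34-43 | T8 43-54 | T7 54-62 | T6 62-72 |
Completion: T1=34  T2=27  T3=43  T4=15  T5=24  T6=72  T7=62  T8=54
Turnaround (C−A): T1=34  T2=27  T3=43  T4=15  T5=24  T6=72  T7=62  T8=54
Turnaround times: T1=34, T2=27, T3=43, T4=15, T5=24, T6=72, T7=62, T8=54
Average turnaround = (34+27+43+15+24+72+62+54) / 8 = 331/8 = 41.38

41.38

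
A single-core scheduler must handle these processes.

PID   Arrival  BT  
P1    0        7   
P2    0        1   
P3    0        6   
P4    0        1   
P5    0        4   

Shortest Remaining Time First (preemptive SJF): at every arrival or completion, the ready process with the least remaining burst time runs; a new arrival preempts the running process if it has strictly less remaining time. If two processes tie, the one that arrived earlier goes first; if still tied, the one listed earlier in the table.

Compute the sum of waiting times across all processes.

21

Gantt: | P2 0-1 | P4 1-2 | P5 2-6 | P3 6-12 | P1 12-19 |
Completion: P1=19  P2=1  P3=12  P4=2  P5=6
Waiting = turnaround − burst: P1=12, P2=0, P3=6, P4=1, P5=2
Total waiting = 12 + 0 + 6 + 1 + 2 = 21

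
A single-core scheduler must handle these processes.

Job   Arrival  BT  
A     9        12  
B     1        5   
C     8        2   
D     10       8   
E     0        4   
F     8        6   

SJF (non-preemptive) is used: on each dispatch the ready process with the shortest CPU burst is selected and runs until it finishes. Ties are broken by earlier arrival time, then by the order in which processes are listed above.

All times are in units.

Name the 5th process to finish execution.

Gantt: | E 0-4 | B 4-9 | C 9-11 | F 11-17 | D 17-25 | A 25-37 |
Completion: A=37  B=9  C=11  D=25  E=4  F=17
Turnaround (C−A): A=28  B=8  C=3  D=15  E=4  F=9
Finish order: E → B → C → F → D → A

D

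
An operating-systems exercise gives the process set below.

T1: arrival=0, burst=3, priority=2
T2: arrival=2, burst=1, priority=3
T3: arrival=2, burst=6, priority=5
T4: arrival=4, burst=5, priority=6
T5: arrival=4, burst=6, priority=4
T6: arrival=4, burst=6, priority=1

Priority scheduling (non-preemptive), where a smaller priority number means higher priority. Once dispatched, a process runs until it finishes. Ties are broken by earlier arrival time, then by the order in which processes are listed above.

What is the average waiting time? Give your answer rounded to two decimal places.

6.50

Timeline: | T1 0-3 | T2 3-4 | T6 4-10 | T5 10-16 | T3 16-22 | T4 22-27 |
Completion: T1=3  T2=4  T3=22  T4=27  T5=16  T6=10
Turnaround (C−A): T1=3  T2=2  T3=20  T4=23  T5=12  T6=6
Waiting times: T1=0, T2=1, T3=14, T4=18, T5=6, T6=0
Average waiting = (0+1+14+18+6+0) / 6 = 39/6 = 6.50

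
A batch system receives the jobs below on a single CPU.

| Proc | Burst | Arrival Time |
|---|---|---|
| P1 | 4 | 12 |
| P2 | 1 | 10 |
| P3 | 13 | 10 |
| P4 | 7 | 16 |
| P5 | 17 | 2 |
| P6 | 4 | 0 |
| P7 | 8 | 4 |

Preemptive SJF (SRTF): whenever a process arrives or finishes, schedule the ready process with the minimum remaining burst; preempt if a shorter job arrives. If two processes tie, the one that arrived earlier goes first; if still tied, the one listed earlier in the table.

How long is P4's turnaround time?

Schedule: | P6 0-4 | P7 4-10 | P2 10-11 | P7 11-13 | P1 13-17 | P4 17-24 | P3 24-37 | P5 37-54 |
Completion: P1=17  P2=11  P3=37  P4=24  P5=54  P6=4  P7=13
Turnaround (C−A): P1=5  P2=1  P3=27  P4=8  P5=52  P6=4  P7=9
Turnaround(P4) = completion − arrival = 24 − 16 = 8

8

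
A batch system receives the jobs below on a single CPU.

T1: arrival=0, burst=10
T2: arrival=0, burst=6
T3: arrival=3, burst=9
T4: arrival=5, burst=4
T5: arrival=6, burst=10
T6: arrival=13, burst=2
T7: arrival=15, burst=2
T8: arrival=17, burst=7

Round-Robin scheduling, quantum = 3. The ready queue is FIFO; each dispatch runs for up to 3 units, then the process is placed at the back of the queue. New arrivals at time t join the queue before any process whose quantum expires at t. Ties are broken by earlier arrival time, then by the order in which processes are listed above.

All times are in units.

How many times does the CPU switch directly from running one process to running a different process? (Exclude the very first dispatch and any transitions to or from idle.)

19

Gantt: | T1 0-3 | T2 3-6 | T3 6-9 | T1 9-12 | T4 12-15 | T5 15-18 | T2 18-21 | T3 21-24 | T1 24-27 | T6 27-29 | T7 29-31 | T4 31-32 | T8 32-35 | T5 35-38 | T3 38-41 | T1 41-42 | T8 42-45 | T5 45-48 | T8 48-49 | T5 49-50 |
Completion: T1=42  T2=21  T3=41  T4=32  T5=50  T6=29  T7=31  T8=49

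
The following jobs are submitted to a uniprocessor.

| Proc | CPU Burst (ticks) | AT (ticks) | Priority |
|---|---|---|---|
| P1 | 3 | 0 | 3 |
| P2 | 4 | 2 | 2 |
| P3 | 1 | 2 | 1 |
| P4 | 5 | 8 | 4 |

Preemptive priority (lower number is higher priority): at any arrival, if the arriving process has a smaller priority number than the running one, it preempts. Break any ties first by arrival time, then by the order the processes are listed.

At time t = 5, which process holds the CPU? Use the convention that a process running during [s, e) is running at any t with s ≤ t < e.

Timeline: | P1 0-2 | P3 2-3 | P2 3-7 | P1 7-8 | P4 8-13 |
Completion: P1=8  P2=7  P3=3  P4=13
Turnaround (C−A): P1=8  P2=5  P3=1  P4=5

P2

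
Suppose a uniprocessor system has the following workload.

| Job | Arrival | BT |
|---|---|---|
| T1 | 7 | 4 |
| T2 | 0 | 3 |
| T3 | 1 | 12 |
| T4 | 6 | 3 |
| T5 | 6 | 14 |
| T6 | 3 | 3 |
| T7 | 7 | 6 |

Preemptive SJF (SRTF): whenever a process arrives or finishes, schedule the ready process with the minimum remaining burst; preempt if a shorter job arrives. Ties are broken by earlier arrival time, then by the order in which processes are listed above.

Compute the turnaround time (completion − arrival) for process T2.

Gantt: | T2 0-3 | T6 3-6 | T4 6-9 | T1 9-13 | T7 13-19 | T3 19-31 | T5 31-45 |
Completion: T1=13  T2=3  T3=31  T4=9  T5=45  T6=6  T7=19
Turnaround (C−A): T1=6  T2=3  T3=30  T4=3  T5=39  T6=3  T7=12
Turnaround(T2) = completion − arrival = 3 − 0 = 3

3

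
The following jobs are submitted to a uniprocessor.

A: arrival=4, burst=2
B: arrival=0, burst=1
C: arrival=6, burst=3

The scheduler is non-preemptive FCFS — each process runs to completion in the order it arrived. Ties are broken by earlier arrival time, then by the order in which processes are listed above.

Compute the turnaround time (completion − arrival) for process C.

3

Gantt: | B 0-1 | idle 1-4 | A 4-6 | C 6-9 |
Completion: A=6  B=1  C=9
Turnaround (C−A): A=2  B=1  C=3
Turnaround(C) = completion − arrival = 9 − 6 = 3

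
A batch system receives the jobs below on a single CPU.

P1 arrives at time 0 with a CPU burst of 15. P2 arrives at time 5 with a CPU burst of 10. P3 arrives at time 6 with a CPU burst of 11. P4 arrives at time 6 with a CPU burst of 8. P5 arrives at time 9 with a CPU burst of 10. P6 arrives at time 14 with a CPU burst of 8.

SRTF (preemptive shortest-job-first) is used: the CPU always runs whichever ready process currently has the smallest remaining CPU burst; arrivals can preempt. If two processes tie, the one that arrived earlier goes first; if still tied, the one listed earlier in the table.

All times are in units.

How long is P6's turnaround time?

8

Gantt: | P1 0-6 | P4 6-14 | P6 14-22 | P1 22-31 | P2 31-41 | P5 41-51 | P3 51-62 |
Completion: P1=31  P2=41  P3=62  P4=14  P5=51  P6=22
Turnaround (C−A): P1=31  P2=36  P3=56  P4=8  P5=42  P6=8
Turnaround(P6) = completion − arrival = 22 − 14 = 8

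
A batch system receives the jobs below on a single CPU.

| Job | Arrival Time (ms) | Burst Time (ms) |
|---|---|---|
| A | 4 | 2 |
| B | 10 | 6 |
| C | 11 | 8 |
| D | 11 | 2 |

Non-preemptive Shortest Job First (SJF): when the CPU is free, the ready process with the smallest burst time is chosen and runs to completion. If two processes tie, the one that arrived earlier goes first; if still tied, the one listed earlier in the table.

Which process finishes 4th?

Timeline: | idle 0-4 | A 4-6 | idle 6-10 | B 10-16 | D 16-18 | C 18-26 |
Completion: A=6  B=16  C=26  D=18
Finish order: A → B → D → C

C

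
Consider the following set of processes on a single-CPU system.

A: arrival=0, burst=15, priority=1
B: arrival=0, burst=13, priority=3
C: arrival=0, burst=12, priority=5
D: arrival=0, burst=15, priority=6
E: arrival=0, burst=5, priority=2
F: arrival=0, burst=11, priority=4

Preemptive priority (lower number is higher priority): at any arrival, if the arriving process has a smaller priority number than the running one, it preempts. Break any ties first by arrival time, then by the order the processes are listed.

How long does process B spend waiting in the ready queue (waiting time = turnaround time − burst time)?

20

Timeline: | A 0-15 | E 15-20 | B 20-33 | F 33-44 | C 44-56 | D 56-71 |
Completion: A=15  B=33  C=56  D=71  E=20  F=44
Turnaround (C−A): A=15  B=33  C=56  D=71  E=20  F=44
Waiting(B) = turnaround − burst = 33 − 13 = 20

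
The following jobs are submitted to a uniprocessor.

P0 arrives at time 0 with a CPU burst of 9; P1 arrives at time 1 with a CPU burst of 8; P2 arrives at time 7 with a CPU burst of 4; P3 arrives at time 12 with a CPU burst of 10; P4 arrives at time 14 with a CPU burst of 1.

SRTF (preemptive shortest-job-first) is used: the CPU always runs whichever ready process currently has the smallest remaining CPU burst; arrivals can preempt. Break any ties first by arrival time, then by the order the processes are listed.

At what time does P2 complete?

Schedule: | P0 0-9 | P2 9-13 | P1 13-14 | P4 14-15 | P1 15-22 | P3 22-32 |
Completion: P0=9  P1=22  P2=13  P3=32  P4=15

13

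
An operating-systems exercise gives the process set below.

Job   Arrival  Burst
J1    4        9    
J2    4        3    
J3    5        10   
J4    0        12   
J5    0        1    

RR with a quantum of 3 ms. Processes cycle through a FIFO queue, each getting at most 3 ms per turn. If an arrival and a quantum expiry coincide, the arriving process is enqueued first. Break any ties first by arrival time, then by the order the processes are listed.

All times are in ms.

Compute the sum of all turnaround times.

98

Gantt: | J4 0-3 | J5 3-4 | J4 4-7 | J1 7-10 | J2 10-13 | J3 13-16 | J4 16-19 | J1 19-22 | J3 22-25 | J4 25-28 | J1 28-31 | J3 31-35 |
Completion: J1=31  J2=13  J3=35  J4=28  J5=4
Turnaround (C−A): J1=27  J2=9  J3=30  J4=28  J5=4
Turnaround = completion − arrival: J1=27, J2=9, J3=30, J4=28, J5=4
Total turnaround = 27 + 9 + 30 + 28 + 4 = 98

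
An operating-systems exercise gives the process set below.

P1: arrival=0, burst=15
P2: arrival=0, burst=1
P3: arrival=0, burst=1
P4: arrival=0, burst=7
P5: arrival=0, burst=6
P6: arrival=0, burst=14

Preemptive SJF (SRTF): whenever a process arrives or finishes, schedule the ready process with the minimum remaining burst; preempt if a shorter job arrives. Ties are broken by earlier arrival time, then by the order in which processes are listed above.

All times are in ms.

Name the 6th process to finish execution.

P1

Timeline: | P2 0-1 | P3 1-2 | P5 2-8 | P4 8-15 | P6 15-29 | P1 29-44 |
Completion: P1=44  P2=1  P3=2  P4=15  P5=8  P6=29
Turnaround (C−A): P1=44  P2=1  P3=2  P4=15  P5=8  P6=29
Finish order: P2 → P3 → P5 → P4 → P6 → P1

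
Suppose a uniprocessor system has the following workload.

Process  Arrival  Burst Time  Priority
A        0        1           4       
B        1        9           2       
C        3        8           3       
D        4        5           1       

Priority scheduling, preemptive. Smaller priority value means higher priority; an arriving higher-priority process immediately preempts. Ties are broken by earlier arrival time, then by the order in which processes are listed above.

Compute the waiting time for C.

Schedule: | A 0-1 | B 1-4 | D 4-9 | B 9-15 | C 15-23 |
Completion: A=1  B=15  C=23  D=9
Waiting(C) = turnaround − burst = 20 − 8 = 12

12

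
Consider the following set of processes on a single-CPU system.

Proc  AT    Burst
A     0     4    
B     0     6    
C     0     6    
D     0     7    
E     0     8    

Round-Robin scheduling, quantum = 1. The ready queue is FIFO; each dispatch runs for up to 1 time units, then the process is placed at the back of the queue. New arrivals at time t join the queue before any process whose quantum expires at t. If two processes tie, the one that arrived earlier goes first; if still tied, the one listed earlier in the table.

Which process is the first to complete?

A

Timeline: | A 0-1 | B 1-2 | C 2-3 | D 3-4 | E 4-5 | A 5-6 | B 6-7 | C 7-8 | D 8-9 | E 9-10 | A 10-11 | B 11-12 | C 12-13 | D 13-14 | E 14-15 | A 15-16 | B 16-17 | C 17-18 | D 18-19 | E 19-20 | B 20-21 | C 21-22 | D 22-23 | E 23-24 | B 24-25 | C 25-26 | D 26-27 | E 27-28 | D 28-29 | E 29-31 |
Completion: A=16  B=25  C=26  D=29  E=31
Turnaround (C−A): A=16  B=25  C=26  D=29  E=31
Finish order: A → B → C → D → E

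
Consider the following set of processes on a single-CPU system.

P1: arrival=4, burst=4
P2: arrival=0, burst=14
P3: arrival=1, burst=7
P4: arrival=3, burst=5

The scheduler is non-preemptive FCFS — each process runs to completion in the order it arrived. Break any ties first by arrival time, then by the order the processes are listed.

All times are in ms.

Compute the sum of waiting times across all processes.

Timeline: | P2 0-14 | P3 14-21 | P4 21-26 | P1 26-30 |
Completion: P1=30  P2=14  P3=21  P4=26
Turnaround (C−A): P1=26  P2=14  P3=20  P4=23
Waiting = turnaround − burst: P1=22, P2=0, P3=13, P4=18
Total waiting = 22 + 0 + 13 + 18 = 53

53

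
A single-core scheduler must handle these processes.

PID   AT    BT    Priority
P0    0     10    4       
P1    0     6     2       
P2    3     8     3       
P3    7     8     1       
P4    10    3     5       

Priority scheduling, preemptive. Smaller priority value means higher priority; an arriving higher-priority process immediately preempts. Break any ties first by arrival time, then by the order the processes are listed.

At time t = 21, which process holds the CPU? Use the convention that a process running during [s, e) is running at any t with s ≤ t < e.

P2

Schedule: | P1 0-6 | P2 6-7 | P3 7-15 | P2 15-22 | P0 22-32 | P4 32-35 |
Completion: P0=32  P1=6  P2=22  P3=15  P4=35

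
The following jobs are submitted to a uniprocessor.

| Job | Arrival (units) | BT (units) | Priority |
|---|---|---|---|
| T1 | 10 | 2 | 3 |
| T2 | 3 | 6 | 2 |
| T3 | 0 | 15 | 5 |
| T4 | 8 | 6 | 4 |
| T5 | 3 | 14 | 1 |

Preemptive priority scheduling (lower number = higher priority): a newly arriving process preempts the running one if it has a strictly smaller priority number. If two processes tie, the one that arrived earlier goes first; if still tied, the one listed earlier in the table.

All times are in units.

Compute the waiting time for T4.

17

Timeline: | T3 0-3 | T5 3-17 | T2 17-23 | T1 23-25 | T4 25-31 | T3 31-43 |
Completion: T1=25  T2=23  T3=43  T4=31  T5=17
Turnaround (C−A): T1=15  T2=20  T3=43  T4=23  T5=14
Waiting(T4) = turnaround − burst = 23 − 6 = 17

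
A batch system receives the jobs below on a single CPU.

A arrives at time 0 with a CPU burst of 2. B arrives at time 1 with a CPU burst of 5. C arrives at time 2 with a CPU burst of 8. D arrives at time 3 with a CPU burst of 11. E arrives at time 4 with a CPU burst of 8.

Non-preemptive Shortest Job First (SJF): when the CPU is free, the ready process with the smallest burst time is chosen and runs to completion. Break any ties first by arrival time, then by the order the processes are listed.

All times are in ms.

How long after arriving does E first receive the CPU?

Gantt: | A 0-2 | B 2-7 | C 7-15 | E 15-23 | D 23-34 |
Completion: A=2  B=7  C=15  D=34  E=23
Turnaround (C−A): A=2  B=6  C=13  D=31  E=19
Response(E) = first start − arrival = 15 − 4 = 11

11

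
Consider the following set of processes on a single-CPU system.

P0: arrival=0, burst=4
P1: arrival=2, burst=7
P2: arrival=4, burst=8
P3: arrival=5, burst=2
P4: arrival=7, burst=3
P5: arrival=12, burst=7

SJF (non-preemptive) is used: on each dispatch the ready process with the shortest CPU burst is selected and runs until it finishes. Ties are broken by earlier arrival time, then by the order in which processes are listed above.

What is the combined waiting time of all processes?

37

Timeline: | P0 0-4 | P1 4-11 | P3 11-13 | P4 13-16 | P5 16-23 | P2 23-31 |
Completion: P0=4  P1=11  P2=31  P3=13  P4=16  P5=23
Waiting = turnaround − burst: P0=0, P1=2, P2=19, P3=6, P4=6, P5=4
Total waiting = 0 + 2 + 19 + 6 + 6 + 4 = 37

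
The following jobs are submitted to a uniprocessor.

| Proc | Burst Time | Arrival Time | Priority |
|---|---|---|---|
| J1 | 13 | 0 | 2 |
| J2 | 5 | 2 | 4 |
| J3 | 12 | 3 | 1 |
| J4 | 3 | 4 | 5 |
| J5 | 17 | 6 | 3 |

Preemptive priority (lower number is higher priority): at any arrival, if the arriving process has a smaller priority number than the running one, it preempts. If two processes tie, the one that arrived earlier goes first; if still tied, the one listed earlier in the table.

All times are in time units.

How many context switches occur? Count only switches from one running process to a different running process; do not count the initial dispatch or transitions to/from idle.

Gantt: | J1 0-3 | J3 3-15 | J1 15-25 | J5 25-42 | J2 42-47 | J4 47-50 |
Completion: J1=25  J2=47  J3=15  J4=50  J5=42
Turnaround (C−A): J1=25  J2=45  J3=12  J4=46  J5=36

5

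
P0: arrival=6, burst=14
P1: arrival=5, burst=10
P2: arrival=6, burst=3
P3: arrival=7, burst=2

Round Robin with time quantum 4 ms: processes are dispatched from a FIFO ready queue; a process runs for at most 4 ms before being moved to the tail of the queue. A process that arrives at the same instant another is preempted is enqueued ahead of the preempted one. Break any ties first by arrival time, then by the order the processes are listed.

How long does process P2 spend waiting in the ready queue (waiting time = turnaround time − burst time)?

7

Gantt: | idle 0-5 | P1 5-9 | P0 9-13 | P2 13-16 | P3 16-18 | P1 18-22 | P0 22-26 | P1 26-28 | P0 28-34 |
Completion: P0=34  P1=28  P2=16  P3=18
Waiting(P2) = turnaround − burst = 10 − 3 = 7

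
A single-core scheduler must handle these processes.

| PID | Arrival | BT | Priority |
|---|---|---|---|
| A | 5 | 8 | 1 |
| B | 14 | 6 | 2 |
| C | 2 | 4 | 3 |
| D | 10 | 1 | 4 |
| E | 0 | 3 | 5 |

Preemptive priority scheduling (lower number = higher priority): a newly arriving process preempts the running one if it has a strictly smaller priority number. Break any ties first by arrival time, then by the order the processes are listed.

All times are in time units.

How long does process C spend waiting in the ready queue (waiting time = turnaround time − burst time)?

Timeline: | E 0-2 | C 2-5 | A 5-13 | C 13-14 | B 14-20 | D 20-21 | E 21-22 |
Completion: A=13  B=20  C=14  D=21  E=22
Waiting(C) = turnaround − burst = 12 − 4 = 8

8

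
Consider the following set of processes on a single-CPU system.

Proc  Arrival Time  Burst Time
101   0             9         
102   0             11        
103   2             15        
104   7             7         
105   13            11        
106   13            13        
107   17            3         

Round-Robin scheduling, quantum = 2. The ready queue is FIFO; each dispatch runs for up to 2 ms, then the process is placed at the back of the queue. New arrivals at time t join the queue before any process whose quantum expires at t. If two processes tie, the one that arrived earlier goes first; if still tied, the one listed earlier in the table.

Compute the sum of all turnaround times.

334

Timeline: | 101 0-2 | 102 2-4 | 103 4-6 | 101 6-8 | 102 8-10 | 103 10-12 | 104 12-14 | 101 14-16 | 102 16-18 | 103 18-20 | 105 20-22 | 106 22-24 | 104 24-26 | 101 26-28 | 107 28-30 | 102 30-32 | 103 32-34 | 105 34-36 | 106 36-38 | 104 38-40 | 101 40-41 | 107 41-42 | 102 42-44 | 103 44-46 | 105 46-48 | 106 48-50 | 104 50-51 | 102 51-52 | 103 52-54 | 105 54-56 | 106 56-58 | 103 58-60 | 105 60-62 | 106 62-64 | 103 64-65 | 105 65-66 | 106 66-69 |
Completion: 101=41  102=52  103=65  104=51  105=66  106=69  107=42
Turnaround (C−A): 101=41  102=52  103=63  104=44  105=53  106=56  107=25
Turnaround = completion − arrival: 101=41, 102=52, 103=63, 104=44, 105=53, 106=56, 107=25
Total turnaround = 41 + 52 + 63 + 44 + 53 + 56 + 25 = 334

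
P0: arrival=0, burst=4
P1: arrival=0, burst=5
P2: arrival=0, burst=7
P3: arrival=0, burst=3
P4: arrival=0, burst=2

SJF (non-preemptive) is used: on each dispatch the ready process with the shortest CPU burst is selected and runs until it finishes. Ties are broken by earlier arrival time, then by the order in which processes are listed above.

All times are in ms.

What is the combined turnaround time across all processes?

Timeline: | P4 0-2 | P3 2-5 | P0 5-9 | P1 9-14 | P2 14-21 |
Completion: P0=9  P1=14  P2=21  P3=5  P4=2
Turnaround = completion − arrival: P0=9, P1=14, P2=21, P3=5, P4=2
Total turnaround = 9 + 14 + 21 + 5 + 2 = 51

51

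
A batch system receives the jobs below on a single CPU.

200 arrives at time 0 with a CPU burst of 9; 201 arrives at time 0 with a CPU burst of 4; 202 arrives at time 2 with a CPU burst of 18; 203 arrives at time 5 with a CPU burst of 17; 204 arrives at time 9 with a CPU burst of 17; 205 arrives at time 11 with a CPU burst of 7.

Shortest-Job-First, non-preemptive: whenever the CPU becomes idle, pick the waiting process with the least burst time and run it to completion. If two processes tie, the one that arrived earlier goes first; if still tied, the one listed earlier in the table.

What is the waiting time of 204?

Schedule: | 201 0-4 | 200 4-13 | 205 13-20 | 203 20-37 | 204 37-54 | 202 54-72 |
Completion: 200=13  201=4  202=72  203=37  204=54  205=20
Waiting(204) = turnaround − burst = 45 − 17 = 28

28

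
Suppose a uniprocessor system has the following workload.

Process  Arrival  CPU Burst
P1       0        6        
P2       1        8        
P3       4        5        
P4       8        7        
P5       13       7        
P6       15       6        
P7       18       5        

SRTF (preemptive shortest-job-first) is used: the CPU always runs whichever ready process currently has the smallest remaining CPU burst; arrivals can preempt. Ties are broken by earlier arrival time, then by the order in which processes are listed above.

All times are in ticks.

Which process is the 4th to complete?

Gantt: | P1 0-6 | P3 6-11 | P4 11-18 | P7 18-23 | P6 23-29 | P5 29-36 | P2 36-44 |
Completion: P1=6  P2=44  P3=11  P4=18  P5=36  P6=29  P7=23
Turnaround (C−A): P1=6  P2=43  P3=7  P4=10  P5=23  P6=14  P7=5
Finish order: P1 → P3 → P4 → P7 → P6 → P5 → P2

P7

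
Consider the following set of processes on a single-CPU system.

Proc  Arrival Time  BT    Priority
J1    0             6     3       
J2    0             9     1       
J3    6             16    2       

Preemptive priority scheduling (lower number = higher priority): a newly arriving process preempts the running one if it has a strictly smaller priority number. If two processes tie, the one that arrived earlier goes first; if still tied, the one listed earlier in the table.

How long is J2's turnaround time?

9

Schedule: | J2 0-9 | J3 9-25 | J1 25-31 |
Completion: J1=31  J2=9  J3=25
Turnaround(J2) = completion − arrival = 9 − 0 = 9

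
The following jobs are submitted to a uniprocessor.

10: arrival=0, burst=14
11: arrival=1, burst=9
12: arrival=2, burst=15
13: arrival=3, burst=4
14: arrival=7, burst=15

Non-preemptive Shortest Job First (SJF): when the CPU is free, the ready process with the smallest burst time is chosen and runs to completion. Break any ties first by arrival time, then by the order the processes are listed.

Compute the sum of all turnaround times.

Gantt: | 10 0-14 | 13 14-18 | 11 18-27 | 12 27-42 | 14 42-57 |
Completion: 10=14  11=27  12=42  13=18  14=57
Turnaround (C−A): 10=14  11=26  12=40  13=15  14=50
Turnaround = completion − arrival: 10=14, 11=26, 12=40, 13=15, 14=50
Total turnaround = 14 + 26 + 40 + 15 + 50 = 145

145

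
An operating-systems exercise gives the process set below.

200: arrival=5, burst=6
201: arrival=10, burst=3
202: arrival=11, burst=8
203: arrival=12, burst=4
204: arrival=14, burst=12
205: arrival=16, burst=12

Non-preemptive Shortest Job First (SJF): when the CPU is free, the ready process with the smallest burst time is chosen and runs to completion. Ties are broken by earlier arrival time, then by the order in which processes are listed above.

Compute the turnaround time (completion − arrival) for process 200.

Schedule: | idle 0-5 | 200 5-11 | 201 11-14 | 203 14-18 | 202 18-26 | 204 26-38 | 205 38-50 |
Completion: 200=11  201=14  202=26  203=18  204=38  205=50
Turnaround (C−A): 200=6  201=4  202=15  203=6  204=24  205=34
Turnaround(200) = completion − arrival = 11 − 5 = 6

6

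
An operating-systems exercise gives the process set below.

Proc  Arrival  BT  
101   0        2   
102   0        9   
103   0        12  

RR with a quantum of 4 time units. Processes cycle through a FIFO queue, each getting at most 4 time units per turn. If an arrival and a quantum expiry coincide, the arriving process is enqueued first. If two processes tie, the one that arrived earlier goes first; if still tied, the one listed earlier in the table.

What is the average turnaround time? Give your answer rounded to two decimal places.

Schedule: | 101 0-2 | 102 2-6 | 103 6-10 | 102 10-14 | 103 14-18 | 102 18-19 | 103 19-23 |
Completion: 101=2  102=19  103=23
Turnaround (C−A): 101=2  102=19  103=23
Turnaround times: 101=2, 102=19, 103=23
Average turnaround = (2+19+23) / 3 = 44/3 = 14.67

14.67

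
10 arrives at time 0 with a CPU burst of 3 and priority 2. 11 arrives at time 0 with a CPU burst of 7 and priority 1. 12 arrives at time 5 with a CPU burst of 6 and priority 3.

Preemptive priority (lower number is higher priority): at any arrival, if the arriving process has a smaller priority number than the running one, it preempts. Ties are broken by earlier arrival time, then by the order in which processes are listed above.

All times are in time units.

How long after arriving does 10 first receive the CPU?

Gantt: | 11 0-7 | 10 7-10 | 12 10-16 |
Completion: 10=10  11=7  12=16
Turnaround (C−A): 10=10  11=7  12=11
Response(10) = first start − arrival = 7 − 0 = 7

7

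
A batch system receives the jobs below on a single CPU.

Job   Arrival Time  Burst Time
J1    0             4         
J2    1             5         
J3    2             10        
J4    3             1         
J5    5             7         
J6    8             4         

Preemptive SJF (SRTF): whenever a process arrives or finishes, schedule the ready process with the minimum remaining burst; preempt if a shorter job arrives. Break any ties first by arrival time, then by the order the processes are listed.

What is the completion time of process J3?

31

Timeline: | J1 0-4 | J4 4-5 | J2 5-10 | J6 10-14 | J5 14-21 | J3 21-31 |
Completion: J1=4  J2=10  J3=31  J4=5  J5=21  J6=14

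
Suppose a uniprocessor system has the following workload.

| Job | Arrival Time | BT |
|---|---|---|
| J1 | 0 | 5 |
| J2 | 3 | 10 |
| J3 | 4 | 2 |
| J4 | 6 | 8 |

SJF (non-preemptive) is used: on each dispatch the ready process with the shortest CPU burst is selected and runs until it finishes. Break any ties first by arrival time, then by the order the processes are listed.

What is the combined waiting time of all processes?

Gantt: | J1 0-5 | J3 5-7 | J4 7-15 | J2 15-25 |
Completion: J1=5  J2=25  J3=7  J4=15
Waiting = turnaround − burst: J1=0, J2=12, J3=1, J4=1
Total waiting = 0 + 12 + 1 + 1 = 14

14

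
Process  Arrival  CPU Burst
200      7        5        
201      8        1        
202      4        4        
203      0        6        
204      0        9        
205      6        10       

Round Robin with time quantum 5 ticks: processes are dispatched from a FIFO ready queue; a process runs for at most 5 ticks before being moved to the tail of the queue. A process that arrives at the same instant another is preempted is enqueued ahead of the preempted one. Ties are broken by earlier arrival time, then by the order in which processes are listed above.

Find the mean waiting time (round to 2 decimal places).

14.17

Schedule: | 203 0-5 | 204 5-10 | 202 10-14 | 203 14-15 | 205 15-20 | 200 20-25 | 201 25-26 | 204 26-30 | 205 30-35 |
Completion: 200=25  201=26  202=14  203=15  204=30  205=35
Turnaround (C−A): 200=18  201=18  202=10  203=15  204=30  205=29
Waiting times: 200=13, 201=17, 202=6, 203=9, 204=21, 205=19
Average waiting = (13+17+6+9+21+19) / 6 = 85/6 = 14.17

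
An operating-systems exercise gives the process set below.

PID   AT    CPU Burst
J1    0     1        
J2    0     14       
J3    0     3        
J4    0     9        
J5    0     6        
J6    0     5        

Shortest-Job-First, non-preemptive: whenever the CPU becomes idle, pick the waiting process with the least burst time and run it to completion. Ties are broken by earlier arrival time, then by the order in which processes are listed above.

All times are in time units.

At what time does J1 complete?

Schedule: | J1 0-1 | J3 1-4 | J6 4-9 | J5 9-15 | J4 15-24 | J2 24-38 |
Completion: J1=1  J2=38  J3=4  J4=24  J5=15  J6=9

1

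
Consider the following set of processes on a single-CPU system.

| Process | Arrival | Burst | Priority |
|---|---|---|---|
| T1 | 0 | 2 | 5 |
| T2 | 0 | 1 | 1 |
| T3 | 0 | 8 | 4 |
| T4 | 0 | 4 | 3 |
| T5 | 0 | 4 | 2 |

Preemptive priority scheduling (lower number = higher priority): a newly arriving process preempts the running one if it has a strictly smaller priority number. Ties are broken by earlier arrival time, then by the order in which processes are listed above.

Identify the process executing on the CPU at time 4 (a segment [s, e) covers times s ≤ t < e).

T5

Gantt: | T2 0-1 | T5 1-5 | T4 5-9 | T3 9-17 | T1 17-19 |
Completion: T1=19  T2=1  T3=17  T4=9  T5=5
Turnaround (C−A): T1=19  T2=1  T3=17  T4=9  T5=5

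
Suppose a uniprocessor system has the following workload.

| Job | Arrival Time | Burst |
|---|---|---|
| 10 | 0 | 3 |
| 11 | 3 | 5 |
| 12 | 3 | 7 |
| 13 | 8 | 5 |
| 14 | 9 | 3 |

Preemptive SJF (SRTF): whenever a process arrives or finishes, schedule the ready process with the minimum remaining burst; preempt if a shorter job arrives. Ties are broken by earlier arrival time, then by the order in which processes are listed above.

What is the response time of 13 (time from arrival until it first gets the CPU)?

Gantt: | 10 0-3 | 11 3-8 | 13 8-9 | 14 9-12 | 13 12-16 | 12 16-23 |
Completion: 10=3  11=8  12=23  13=16  14=12
Turnaround (C−A): 10=3  11=5  12=20  13=8  14=3
Response(13) = first start − arrival = 8 − 8 = 0

0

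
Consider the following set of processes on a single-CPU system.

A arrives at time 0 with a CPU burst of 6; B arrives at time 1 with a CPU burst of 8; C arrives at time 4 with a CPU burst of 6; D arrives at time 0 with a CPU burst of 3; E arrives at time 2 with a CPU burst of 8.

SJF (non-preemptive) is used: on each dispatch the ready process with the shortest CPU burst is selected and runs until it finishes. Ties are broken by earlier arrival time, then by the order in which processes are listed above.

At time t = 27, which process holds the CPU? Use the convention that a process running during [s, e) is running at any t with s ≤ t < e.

Timeline: | D 0-3 | A 3-9 | C 9-15 | B 15-23 | E 23-31 |
Completion: A=9  B=23  C=15  D=3  E=31
Turnaround (C−A): A=9  B=22  C=11  D=3  E=29

E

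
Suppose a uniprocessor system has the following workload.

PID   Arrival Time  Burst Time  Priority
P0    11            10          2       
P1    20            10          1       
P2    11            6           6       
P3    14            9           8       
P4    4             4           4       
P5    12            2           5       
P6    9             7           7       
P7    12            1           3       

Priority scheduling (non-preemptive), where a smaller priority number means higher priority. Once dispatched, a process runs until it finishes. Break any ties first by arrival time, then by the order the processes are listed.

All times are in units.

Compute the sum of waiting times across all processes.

Schedule: | idle 0-4 | P4 4-8 | idle 8-9 | P6 9-16 | P0 16-26 | P1 26-36 | P7 36-37 | P5 37-39 | P2 39-45 | P3 45-54 |
Completion: P0=26  P1=36  P2=45  P3=54  P4=8  P5=39  P6=16  P7=37
Waiting = turnaround − burst: P0=5, P1=6, P2=28, P3=31, P4=0, P5=25, P6=0, P7=24
Total waiting = 5 + 6 + 28 + 31 + 0 + 25 + 0 + 24 = 119

119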